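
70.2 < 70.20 False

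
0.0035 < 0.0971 True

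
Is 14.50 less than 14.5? No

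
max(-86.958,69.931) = 69.931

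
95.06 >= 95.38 False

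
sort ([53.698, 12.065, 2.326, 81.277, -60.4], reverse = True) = [81.277, 53.698, 12.065, 2.326, -60.4]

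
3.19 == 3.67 False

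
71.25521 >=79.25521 False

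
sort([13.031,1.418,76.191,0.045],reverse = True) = [76.191,13.031,1.418,0.045]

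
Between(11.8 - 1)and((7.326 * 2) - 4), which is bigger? (11.8 - 1)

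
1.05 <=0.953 False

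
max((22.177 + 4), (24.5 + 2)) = 26.5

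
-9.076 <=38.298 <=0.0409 False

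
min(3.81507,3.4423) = 3.4423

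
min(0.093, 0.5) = 0.093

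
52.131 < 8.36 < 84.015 False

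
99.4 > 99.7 False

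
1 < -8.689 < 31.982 False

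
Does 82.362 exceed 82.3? Yes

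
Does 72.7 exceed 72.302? Yes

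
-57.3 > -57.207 False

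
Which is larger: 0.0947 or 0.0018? 0.0947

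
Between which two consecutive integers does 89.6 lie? 89 and 90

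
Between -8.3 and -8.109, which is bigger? -8.109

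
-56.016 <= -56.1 False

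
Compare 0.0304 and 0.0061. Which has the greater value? 0.0304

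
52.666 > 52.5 True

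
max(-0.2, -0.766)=-0.2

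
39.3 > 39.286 True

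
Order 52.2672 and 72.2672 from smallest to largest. 52.2672, 72.2672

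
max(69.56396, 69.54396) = 69.56396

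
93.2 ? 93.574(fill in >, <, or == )<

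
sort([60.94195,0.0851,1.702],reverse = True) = [60.94195,1.702,0.0851]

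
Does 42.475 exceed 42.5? No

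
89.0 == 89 True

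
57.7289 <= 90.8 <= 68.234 False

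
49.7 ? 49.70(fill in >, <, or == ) ==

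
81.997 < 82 True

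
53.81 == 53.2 False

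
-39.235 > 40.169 False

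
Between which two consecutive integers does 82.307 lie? 82 and 83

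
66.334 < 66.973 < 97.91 True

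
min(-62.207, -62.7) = -62.7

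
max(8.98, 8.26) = 8.98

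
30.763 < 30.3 False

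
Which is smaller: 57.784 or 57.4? 57.4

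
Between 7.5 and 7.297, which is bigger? 7.5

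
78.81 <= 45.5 False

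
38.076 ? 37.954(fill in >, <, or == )>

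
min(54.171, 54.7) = 54.171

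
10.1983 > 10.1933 True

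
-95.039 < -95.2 False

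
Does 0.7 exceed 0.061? Yes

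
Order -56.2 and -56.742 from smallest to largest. -56.742, -56.2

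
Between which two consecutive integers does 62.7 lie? 62 and 63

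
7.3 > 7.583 False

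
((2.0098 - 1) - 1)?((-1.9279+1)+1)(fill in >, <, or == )<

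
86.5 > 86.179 True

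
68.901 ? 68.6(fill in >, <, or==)>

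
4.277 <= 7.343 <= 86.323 True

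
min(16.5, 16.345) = 16.345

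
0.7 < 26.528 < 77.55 True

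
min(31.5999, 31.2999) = 31.2999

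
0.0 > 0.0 False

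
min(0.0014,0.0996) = 0.0014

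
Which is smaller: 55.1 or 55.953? 55.1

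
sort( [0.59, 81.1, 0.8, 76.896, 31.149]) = [0.59, 0.8, 31.149, 76.896, 81.1]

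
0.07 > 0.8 False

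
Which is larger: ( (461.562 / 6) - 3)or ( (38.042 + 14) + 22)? ( (38.042 + 14) + 22)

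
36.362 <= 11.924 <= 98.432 False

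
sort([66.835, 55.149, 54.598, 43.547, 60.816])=[43.547, 54.598, 55.149, 60.816, 66.835]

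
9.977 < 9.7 False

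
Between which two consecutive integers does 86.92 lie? 86 and 87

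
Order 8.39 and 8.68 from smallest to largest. 8.39, 8.68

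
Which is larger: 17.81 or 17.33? 17.81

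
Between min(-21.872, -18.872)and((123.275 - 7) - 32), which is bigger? ((123.275 - 7) - 32)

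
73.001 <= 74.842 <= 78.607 True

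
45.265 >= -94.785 True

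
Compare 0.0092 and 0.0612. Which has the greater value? 0.0612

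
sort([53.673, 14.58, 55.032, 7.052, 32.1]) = [7.052, 14.58, 32.1, 53.673, 55.032]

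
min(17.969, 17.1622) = 17.1622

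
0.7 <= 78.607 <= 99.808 True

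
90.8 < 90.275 False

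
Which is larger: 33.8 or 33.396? 33.8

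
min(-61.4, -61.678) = -61.678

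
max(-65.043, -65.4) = -65.043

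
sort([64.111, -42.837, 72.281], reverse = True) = [72.281, 64.111, -42.837]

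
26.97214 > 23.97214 True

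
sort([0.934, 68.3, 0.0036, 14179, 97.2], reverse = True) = [14179, 97.2, 68.3, 0.934, 0.0036]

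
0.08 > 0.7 False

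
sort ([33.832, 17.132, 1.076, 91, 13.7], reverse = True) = [91, 33.832, 17.132, 13.7, 1.076]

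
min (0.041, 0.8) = 0.041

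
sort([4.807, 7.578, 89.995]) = [4.807, 7.578, 89.995]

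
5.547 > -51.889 True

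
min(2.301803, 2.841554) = 2.301803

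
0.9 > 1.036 False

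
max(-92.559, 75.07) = 75.07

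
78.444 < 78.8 True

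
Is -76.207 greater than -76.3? Yes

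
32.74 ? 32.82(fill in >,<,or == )<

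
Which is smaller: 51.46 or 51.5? 51.46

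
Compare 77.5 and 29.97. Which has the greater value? 77.5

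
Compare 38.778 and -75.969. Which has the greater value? 38.778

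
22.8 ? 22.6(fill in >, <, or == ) >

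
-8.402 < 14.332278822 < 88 True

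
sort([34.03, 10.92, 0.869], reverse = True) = [34.03, 10.92, 0.869]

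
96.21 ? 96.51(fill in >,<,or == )<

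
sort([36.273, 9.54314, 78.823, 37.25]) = [9.54314, 36.273, 37.25, 78.823]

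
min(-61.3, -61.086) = -61.3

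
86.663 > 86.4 True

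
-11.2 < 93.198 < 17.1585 False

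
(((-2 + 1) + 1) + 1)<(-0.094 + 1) False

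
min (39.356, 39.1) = 39.1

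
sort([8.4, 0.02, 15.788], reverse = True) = [15.788, 8.4, 0.02]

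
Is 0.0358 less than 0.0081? No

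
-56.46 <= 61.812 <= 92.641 True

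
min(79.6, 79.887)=79.6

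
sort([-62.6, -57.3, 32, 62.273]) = [-62.6, -57.3, 32, 62.273]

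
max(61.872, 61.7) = 61.872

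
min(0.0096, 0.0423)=0.0096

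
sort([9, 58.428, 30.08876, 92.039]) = [9, 30.08876, 58.428, 92.039]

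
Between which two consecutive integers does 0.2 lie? 0 and 1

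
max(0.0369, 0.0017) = 0.0369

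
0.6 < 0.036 False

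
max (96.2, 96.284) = 96.284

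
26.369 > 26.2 True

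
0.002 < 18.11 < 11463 True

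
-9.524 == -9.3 False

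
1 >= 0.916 True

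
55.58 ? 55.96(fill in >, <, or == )<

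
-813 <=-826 False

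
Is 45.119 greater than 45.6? No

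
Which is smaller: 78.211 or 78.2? 78.2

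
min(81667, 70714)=70714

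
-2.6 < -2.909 False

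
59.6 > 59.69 False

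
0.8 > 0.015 True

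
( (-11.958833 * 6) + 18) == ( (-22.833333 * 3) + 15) False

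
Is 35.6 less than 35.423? No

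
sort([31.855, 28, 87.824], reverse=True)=[87.824, 31.855, 28]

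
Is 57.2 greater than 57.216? No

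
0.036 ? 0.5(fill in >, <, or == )<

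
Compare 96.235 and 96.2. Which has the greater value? 96.235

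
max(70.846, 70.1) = 70.846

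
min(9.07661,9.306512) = 9.07661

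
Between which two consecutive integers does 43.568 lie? 43 and 44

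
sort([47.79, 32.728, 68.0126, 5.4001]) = [5.4001, 32.728, 47.79, 68.0126]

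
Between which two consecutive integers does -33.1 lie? -34 and -33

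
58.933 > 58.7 True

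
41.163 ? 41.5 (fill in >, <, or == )<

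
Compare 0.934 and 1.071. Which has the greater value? 1.071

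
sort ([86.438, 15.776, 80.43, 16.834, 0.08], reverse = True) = [86.438, 80.43, 16.834, 15.776, 0.08]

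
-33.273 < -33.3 False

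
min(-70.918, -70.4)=-70.918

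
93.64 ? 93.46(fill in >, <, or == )>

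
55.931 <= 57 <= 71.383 True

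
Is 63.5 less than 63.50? No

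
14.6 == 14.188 False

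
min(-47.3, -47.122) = -47.3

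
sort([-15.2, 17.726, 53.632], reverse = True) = [53.632, 17.726, -15.2]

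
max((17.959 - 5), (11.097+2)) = 13.097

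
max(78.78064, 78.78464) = 78.78464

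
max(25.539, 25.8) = 25.8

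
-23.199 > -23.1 False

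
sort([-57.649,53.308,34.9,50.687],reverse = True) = [53.308,50.687,34.9,-57.649]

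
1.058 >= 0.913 True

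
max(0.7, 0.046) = 0.7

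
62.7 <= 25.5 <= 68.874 False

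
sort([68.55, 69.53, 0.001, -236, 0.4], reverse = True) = [69.53, 68.55, 0.4, 0.001, -236]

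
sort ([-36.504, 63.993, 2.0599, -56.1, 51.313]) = [-56.1, -36.504, 2.0599, 51.313, 63.993]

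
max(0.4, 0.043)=0.4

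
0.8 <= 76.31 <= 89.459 True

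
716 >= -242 True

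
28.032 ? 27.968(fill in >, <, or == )>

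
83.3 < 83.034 False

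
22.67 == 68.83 False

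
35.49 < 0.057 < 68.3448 False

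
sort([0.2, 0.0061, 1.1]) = [0.0061, 0.2, 1.1]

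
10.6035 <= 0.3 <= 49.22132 False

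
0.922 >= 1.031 False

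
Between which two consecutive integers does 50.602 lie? 50 and 51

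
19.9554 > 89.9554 False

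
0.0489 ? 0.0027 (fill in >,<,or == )>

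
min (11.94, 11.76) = 11.76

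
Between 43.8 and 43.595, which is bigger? 43.8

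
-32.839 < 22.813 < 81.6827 True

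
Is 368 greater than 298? Yes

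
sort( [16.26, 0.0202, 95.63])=[0.0202, 16.26, 95.63]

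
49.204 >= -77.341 True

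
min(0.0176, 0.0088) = 0.0088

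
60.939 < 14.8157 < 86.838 False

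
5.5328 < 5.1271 False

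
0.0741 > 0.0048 True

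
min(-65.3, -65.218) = -65.3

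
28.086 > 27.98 True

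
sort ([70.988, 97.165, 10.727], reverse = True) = [97.165, 70.988, 10.727]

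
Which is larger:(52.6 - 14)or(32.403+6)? (52.6 - 14)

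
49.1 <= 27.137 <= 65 False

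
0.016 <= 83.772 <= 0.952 False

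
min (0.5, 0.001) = 0.001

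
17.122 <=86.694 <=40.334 False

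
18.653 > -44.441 True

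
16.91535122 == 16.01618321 False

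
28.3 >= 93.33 False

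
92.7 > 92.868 False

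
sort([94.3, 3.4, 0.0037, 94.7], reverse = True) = [94.7, 94.3, 3.4, 0.0037]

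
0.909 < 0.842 False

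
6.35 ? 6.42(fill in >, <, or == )<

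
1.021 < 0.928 False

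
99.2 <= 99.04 False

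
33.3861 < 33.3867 True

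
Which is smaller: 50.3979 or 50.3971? 50.3971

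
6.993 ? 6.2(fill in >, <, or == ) >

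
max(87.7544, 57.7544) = 87.7544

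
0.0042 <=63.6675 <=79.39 True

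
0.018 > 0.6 False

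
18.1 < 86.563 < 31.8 False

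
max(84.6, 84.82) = 84.82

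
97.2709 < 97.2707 False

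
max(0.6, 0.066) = 0.6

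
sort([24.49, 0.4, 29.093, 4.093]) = [0.4, 4.093, 24.49, 29.093]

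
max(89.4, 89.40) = 89.40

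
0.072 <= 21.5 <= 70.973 True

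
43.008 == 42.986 False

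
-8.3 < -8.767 False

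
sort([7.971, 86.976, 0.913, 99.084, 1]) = [0.913, 1, 7.971, 86.976, 99.084]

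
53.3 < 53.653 True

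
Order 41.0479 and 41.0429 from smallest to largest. 41.0429, 41.0479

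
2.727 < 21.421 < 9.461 False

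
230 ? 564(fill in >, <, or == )<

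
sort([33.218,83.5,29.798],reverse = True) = [83.5,33.218,29.798]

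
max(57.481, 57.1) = 57.481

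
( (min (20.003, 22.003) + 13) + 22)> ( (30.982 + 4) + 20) True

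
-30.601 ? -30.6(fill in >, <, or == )<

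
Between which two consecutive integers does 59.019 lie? 59 and 60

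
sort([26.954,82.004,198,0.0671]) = [0.0671,26.954,82.004,198]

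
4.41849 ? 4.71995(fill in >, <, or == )<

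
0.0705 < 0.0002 False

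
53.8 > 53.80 False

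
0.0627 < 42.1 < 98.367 True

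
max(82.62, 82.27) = 82.62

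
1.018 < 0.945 False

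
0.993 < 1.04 True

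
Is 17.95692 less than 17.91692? No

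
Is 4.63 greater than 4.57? Yes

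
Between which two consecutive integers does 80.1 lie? 80 and 81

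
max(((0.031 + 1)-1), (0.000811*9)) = 0.031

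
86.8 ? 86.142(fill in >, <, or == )>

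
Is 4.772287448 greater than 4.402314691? Yes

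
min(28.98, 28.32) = 28.32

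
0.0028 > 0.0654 False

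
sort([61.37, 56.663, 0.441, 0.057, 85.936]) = [0.057, 0.441, 56.663, 61.37, 85.936]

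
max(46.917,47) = 47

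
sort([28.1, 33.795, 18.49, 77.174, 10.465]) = [10.465, 18.49, 28.1, 33.795, 77.174]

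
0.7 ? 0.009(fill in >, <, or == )>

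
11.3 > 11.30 False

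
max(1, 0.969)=1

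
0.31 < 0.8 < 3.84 True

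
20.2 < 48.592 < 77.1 True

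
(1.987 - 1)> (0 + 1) False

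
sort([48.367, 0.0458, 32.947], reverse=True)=[48.367, 32.947, 0.0458]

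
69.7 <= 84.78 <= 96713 True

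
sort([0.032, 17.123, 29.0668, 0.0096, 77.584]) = [0.0096, 0.032, 17.123, 29.0668, 77.584]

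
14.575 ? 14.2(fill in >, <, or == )>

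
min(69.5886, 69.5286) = 69.5286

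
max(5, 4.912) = 5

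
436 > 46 True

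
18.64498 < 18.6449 False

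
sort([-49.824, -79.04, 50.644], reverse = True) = [50.644, -49.824, -79.04]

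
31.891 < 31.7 False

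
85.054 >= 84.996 True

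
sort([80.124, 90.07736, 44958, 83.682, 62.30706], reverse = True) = [44958, 90.07736, 83.682, 80.124, 62.30706]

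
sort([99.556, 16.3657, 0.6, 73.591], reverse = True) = [99.556, 73.591, 16.3657, 0.6]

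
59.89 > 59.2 True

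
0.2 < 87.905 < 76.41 False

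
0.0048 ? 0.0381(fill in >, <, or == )<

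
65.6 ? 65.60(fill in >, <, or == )==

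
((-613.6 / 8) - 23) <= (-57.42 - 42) True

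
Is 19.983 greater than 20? No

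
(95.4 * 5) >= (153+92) True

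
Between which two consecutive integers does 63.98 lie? 63 and 64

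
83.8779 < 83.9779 True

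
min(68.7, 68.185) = 68.185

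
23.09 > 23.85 False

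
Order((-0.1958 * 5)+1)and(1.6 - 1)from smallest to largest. ((-0.1958 * 5)+1), (1.6 - 1)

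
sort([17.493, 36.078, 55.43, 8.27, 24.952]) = [8.27, 17.493, 24.952, 36.078, 55.43]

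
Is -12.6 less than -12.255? Yes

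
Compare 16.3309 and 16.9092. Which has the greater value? 16.9092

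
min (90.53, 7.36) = 7.36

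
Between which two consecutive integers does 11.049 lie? 11 and 12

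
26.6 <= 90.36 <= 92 True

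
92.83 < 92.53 False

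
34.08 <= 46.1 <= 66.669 True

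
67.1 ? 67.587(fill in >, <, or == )<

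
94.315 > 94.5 False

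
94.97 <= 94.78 False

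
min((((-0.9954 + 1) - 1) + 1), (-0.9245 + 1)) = 0.0046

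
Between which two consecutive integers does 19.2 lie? 19 and 20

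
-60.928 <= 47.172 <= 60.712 True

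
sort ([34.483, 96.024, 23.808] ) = [23.808, 34.483, 96.024]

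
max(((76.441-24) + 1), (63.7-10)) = 53.7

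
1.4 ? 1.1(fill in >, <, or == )>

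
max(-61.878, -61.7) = -61.7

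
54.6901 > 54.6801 True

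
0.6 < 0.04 False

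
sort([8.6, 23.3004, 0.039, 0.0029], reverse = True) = [23.3004, 8.6, 0.039, 0.0029]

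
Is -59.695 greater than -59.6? No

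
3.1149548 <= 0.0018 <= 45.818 False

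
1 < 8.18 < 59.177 True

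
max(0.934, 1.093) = 1.093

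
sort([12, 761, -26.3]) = [-26.3, 12, 761]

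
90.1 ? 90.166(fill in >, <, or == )<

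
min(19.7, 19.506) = 19.506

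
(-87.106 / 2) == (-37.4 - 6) False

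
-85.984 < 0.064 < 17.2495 True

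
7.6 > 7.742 False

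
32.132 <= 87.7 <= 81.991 False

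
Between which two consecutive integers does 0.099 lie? 0 and 1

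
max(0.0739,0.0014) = 0.0739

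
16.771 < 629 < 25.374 False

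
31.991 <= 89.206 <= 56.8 False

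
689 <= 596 False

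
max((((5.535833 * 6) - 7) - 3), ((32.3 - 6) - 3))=23.3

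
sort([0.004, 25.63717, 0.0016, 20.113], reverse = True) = [25.63717, 20.113, 0.004, 0.0016]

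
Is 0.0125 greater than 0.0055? Yes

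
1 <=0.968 False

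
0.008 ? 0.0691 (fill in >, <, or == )<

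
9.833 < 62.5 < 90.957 True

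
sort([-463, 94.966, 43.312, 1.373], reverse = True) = [94.966, 43.312, 1.373, -463]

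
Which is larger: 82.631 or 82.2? 82.631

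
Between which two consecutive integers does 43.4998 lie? 43 and 44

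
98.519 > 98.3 True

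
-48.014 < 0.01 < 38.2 True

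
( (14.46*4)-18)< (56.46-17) False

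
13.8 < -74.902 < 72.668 False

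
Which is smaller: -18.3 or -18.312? -18.312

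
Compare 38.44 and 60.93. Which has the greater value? 60.93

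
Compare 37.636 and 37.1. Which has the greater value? 37.636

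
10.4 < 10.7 True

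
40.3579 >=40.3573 True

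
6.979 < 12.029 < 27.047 True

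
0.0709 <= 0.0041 False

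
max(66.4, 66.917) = 66.917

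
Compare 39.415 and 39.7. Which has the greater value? 39.7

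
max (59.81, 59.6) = 59.81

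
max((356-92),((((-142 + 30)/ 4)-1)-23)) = 264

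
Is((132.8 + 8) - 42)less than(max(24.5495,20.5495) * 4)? No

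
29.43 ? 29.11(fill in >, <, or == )>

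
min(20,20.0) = 20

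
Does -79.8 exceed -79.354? No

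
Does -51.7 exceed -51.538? No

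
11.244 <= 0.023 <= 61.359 False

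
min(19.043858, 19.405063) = 19.043858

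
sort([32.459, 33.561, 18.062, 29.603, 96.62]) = [18.062, 29.603, 32.459, 33.561, 96.62]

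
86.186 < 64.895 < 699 False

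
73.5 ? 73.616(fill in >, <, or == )<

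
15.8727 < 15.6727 False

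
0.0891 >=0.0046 True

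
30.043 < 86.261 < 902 True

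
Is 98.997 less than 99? Yes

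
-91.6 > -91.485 False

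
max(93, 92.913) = 93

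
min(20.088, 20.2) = 20.088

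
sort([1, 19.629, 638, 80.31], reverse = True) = [638, 80.31, 19.629, 1]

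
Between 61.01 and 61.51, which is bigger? 61.51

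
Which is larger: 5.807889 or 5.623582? 5.807889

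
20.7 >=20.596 True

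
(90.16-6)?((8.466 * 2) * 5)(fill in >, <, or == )<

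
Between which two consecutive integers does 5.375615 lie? 5 and 6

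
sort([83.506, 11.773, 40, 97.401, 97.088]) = [11.773, 40, 83.506, 97.088, 97.401]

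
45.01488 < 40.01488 False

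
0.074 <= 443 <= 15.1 False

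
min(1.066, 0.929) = 0.929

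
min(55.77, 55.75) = 55.75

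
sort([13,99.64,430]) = [13,99.64,430]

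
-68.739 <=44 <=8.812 False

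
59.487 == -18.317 False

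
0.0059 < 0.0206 True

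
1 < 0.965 False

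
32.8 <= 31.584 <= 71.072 False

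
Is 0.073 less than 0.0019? No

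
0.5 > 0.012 True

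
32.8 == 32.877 False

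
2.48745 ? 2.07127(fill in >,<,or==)>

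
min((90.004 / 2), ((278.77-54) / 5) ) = 44.954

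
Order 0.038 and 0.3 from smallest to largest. 0.038, 0.3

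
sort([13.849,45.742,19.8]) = [13.849,19.8,45.742]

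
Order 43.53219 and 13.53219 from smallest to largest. 13.53219, 43.53219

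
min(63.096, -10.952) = -10.952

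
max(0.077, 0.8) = 0.8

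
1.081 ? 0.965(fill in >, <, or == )>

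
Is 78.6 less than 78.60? No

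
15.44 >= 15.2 True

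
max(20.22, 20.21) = 20.22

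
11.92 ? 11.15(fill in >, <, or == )>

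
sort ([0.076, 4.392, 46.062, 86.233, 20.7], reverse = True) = [86.233, 46.062, 20.7, 4.392, 0.076]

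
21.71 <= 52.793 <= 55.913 True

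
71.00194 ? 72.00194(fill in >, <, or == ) <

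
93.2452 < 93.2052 False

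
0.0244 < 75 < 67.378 False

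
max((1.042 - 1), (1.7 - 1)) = 0.7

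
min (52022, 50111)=50111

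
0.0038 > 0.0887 False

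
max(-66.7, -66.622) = -66.622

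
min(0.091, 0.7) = 0.091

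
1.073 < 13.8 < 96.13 True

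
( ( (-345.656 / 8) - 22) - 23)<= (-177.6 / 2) False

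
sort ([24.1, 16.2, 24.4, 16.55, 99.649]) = [16.2, 16.55, 24.1, 24.4, 99.649]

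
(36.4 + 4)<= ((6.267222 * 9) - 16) True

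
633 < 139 False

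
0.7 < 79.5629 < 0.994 False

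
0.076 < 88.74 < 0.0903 False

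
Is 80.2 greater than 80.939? No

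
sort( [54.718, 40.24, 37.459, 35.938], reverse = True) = [54.718, 40.24, 37.459, 35.938]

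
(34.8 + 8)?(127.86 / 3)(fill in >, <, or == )>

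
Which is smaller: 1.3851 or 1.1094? 1.1094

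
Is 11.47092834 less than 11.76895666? Yes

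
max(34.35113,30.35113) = 34.35113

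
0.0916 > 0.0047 True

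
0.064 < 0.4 True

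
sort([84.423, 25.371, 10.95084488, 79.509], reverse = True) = [84.423, 79.509, 25.371, 10.95084488]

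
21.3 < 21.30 False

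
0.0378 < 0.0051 False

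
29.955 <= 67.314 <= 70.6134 True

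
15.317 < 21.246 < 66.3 True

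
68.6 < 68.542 False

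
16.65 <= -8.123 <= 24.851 False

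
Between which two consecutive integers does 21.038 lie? 21 and 22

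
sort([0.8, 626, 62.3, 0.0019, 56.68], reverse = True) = [626, 62.3, 56.68, 0.8, 0.0019]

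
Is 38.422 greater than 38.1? Yes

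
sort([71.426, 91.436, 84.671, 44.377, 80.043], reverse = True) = [91.436, 84.671, 80.043, 71.426, 44.377]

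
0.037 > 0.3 False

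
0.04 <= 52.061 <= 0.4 False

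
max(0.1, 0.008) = 0.1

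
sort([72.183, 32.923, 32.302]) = [32.302, 32.923, 72.183]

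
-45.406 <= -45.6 False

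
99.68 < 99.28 False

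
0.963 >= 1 False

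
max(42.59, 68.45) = 68.45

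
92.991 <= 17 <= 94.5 False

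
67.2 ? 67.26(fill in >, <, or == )<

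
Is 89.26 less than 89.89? Yes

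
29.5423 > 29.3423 True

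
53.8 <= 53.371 False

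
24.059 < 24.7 True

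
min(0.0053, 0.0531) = 0.0053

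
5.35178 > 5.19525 True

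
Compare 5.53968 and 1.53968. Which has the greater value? 5.53968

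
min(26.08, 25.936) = 25.936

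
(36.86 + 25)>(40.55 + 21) True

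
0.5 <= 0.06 False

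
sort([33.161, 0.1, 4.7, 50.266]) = [0.1, 4.7, 33.161, 50.266]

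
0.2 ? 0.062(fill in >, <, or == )>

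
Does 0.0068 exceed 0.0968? No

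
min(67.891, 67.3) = 67.3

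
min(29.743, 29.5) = 29.5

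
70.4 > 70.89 False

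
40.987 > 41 False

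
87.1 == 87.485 False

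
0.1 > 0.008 True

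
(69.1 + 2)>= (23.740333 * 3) False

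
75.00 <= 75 True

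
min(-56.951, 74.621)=-56.951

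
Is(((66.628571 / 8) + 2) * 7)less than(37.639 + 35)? Yes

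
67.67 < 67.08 False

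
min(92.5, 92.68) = 92.5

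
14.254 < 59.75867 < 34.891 False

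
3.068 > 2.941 True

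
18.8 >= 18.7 True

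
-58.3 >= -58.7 True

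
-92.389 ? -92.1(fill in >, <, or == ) <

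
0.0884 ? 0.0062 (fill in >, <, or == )>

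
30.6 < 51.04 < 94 True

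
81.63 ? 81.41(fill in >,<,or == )>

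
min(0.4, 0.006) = 0.006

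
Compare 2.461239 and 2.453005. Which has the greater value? 2.461239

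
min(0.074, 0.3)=0.074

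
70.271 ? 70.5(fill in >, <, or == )<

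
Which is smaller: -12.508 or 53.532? -12.508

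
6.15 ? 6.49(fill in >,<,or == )<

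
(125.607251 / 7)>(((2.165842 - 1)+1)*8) True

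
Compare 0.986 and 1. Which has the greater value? 1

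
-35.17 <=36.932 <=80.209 True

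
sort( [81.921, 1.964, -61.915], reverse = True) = [81.921, 1.964, -61.915]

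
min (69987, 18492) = 18492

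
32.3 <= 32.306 True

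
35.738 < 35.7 False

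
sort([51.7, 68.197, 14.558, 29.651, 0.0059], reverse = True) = [68.197, 51.7, 29.651, 14.558, 0.0059]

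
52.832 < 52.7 False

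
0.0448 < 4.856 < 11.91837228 True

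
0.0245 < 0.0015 False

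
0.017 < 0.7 True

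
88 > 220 False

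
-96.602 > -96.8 True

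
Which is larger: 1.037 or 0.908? 1.037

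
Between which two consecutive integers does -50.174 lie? -51 and -50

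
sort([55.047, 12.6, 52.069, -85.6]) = [-85.6, 12.6, 52.069, 55.047]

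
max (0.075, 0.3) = 0.3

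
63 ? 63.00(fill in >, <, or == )==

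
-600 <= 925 True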